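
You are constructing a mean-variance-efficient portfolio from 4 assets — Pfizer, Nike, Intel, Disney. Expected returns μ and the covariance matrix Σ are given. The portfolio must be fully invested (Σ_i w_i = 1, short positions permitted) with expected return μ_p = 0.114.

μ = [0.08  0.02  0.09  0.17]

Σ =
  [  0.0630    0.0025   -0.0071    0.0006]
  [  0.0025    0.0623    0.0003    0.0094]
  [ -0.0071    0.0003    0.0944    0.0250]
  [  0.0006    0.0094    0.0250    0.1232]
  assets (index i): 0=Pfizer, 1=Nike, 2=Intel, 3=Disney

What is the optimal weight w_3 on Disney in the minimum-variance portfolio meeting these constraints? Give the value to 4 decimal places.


u=Σ⁻¹μ = [1.3374  0.0799  0.7309  1.2189]
v=Σ⁻¹𝟙 = [16.4323  14.6189  10.5147  4.7878]
a=μᵀu=0.381595  b=𝟙ᵀu=3.367209  c=𝟙ᵀv=46.353726  D=ac−b²=6.350261
λ₁=(c·0.114−b)/D = (46.353726·0.114−3.367209)/6.350261 = 0.301896
λ₂=(a−b·0.114)/D = (0.381595−3.367209·0.114)/6.350261 = -0.000357
w* = 0.301896·u + -0.000357·v:
  w_0 = 0.301896·1.3374 + -0.000357·16.4323 = 0.3979  (Pfizer)
  w_1 = 0.301896·0.0799 + -0.000357·14.6189 = 0.0189  (Nike)
  w_2 = 0.301896·0.7309 + -0.000357·10.5147 = 0.2169  (Intel)
  w_3 = 0.301896·1.2189 + -0.000357·4.7878 = 0.3663  (Disney)
Σw_i=1.0000  μᵀw=0.1140
σ²=wᵀΣw=λ₁·μ_p+λ₂ = 0.301896·0.114 + -0.000357 = 0.034059 ≈ 0.0341

0.3663


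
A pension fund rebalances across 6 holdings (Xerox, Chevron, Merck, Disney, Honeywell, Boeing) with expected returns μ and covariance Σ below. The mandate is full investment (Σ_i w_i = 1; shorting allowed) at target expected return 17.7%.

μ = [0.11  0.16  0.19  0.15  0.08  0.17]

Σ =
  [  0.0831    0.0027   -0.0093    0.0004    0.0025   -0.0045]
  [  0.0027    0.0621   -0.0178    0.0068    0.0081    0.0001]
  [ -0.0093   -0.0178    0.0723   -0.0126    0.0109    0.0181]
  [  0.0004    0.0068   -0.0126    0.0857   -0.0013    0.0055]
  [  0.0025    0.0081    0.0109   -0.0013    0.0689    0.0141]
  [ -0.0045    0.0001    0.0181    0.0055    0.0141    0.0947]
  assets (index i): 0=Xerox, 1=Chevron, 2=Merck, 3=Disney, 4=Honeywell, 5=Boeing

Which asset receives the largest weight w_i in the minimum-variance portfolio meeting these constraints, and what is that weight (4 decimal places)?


g=Σ⁻¹μ = [1.6849  3.3753  3.7653  1.9598  -0.0701  1.0486]
h=Σ⁻¹𝟙 = [13.6514  18.7871  19.8985  12.8059  7.7814  5.4830]
a=μᵀg=1.907421  b=𝟙ᵀg=11.763809  c=𝟙ᵀh=78.407285  D=ac−b²=11.168497
λ₁=(c·0.177−b)/D = (78.407285·0.177−11.763809)/11.168497 = 0.189307
λ₂=(a−b·0.177)/D = (1.907421−11.763809·0.177)/11.168497 = -0.015649
w* = 0.189307·g + -0.015649·h:
  w_0 = 0.189307·1.6849 + -0.015649·13.6514 = 0.1053  (Xerox)
  w_1 = 0.189307·3.3753 + -0.015649·18.7871 = 0.3450  (Chevron)
  w_2 = 0.189307·3.7653 + -0.015649·19.8985 = 0.4014  (Merck)
  w_3 = 0.189307·1.9598 + -0.015649·12.8059 = 0.1706  (Disney)
  w_4 = 0.189307·-0.0701 + -0.015649·7.7814 = -0.1350  (Honeywell)
  w_5 = 0.189307·1.0486 + -0.015649·5.4830 = 0.1127  (Boeing)
Σw_i=1.0000  μᵀw=0.1770
σ²=wᵀΣw=λ₁·μ_p+λ₂ = 0.189307·0.177 + -0.015649 = 0.017859 ≈ 0.0179

Merck (0.4014)


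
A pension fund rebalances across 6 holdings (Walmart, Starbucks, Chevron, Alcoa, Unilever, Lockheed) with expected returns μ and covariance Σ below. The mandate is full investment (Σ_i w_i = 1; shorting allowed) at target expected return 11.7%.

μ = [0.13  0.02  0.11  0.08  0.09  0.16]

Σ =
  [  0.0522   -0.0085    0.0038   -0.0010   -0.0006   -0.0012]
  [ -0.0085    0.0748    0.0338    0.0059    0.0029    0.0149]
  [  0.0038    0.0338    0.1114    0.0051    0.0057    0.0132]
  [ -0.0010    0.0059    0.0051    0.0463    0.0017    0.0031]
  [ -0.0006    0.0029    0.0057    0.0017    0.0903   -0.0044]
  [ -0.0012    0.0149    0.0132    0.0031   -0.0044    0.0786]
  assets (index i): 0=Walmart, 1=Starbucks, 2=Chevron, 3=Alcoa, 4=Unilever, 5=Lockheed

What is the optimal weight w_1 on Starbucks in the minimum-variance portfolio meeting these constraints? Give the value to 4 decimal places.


x=Σ⁻¹μ = [2.4842  -0.3024  0.6288  1.5768  1.0520  2.0220]
y=Σ⁻¹𝟙 = [21.4735  10.7344  2.3044  19.3398  10.8730  10.4745]
a=μᵀx=0.930410  b=𝟙ᵀx=7.461401  c=𝟙ᵀy=75.199568  D=ac−b²=14.293918
λ₁=(c·0.117−b)/D = (75.199568·0.117−7.461401)/14.293918 = 0.093533
λ₂=(a−b·0.117)/D = (0.930410−7.461401·0.117)/14.293918 = 0.004018
w* = 0.093533·x + 0.004018·y:
  w_0 = 0.093533·2.4842 + 0.004018·21.4735 = 0.3186  (Walmart)
  w_1 = 0.093533·-0.3024 + 0.004018·10.7344 = 0.0148  (Starbucks)
  w_2 = 0.093533·0.6288 + 0.004018·2.3044 = 0.0681  (Chevron)
  w_3 = 0.093533·1.5768 + 0.004018·19.3398 = 0.2252  (Alcoa)
  w_4 = 0.093533·1.0520 + 0.004018·10.8730 = 0.1421  (Unilever)
  w_5 = 0.093533·2.0220 + 0.004018·10.4745 = 0.2312  (Lockheed)
Σw_i=1.0000  μᵀw=0.1170
σ²=wᵀΣw=λ₁·μ_p+λ₂ = 0.093533·0.117 + 0.004018 = 0.014961 ≈ 0.0150

0.0148


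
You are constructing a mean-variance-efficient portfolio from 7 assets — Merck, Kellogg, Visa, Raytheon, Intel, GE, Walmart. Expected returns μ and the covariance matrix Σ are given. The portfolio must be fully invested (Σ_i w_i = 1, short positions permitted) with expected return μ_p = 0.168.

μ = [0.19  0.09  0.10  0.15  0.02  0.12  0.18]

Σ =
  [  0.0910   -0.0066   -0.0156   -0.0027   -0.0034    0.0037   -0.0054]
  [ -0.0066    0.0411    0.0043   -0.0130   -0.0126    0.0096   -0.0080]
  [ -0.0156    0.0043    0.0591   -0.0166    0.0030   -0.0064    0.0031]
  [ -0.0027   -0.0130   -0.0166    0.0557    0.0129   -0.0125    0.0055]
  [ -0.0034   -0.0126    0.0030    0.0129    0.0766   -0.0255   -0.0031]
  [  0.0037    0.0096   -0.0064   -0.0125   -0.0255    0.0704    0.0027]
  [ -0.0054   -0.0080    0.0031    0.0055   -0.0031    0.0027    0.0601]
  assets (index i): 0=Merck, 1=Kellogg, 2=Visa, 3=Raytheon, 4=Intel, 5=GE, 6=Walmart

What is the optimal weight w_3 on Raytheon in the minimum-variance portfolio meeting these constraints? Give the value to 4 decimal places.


0.3009

u=Σ⁻¹μ = [3.3044  4.2733  3.6805  4.9308  1.0715  2.4249  3.1660]
v=Σ⁻¹𝟙 = [21.1655  40.8860  30.0374  35.7891  22.2598  23.9273  19.2317]
a=μᵀu=3.002405  b=𝟙ᵀu=22.851479  c=𝟙ᵀv=193.296846  D=ac−b²=58.165321
λ₁=(c·0.168−b)/D = (193.296846·0.168−22.851479)/58.165321 = 0.165432
λ₂=(a−b·0.168)/D = (3.002405−22.851479·0.168)/58.165321 = -0.014384
w* = 0.165432·u + -0.014384·v:
  w_0 = 0.165432·3.3044 + -0.014384·21.1655 = 0.2422  (Merck)
  w_1 = 0.165432·4.2733 + -0.014384·40.8860 = 0.1188  (Kellogg)
  w_2 = 0.165432·3.6805 + -0.014384·30.0374 = 0.1768  (Visa)
  w_3 = 0.165432·4.9308 + -0.014384·35.7891 = 0.3009  (Raytheon)
  w_4 = 0.165432·1.0715 + -0.014384·22.2598 = -0.1429  (Intel)
  w_5 = 0.165432·2.4249 + -0.014384·23.9273 = 0.0570  (GE)
  w_6 = 0.165432·3.1660 + -0.014384·19.2317 = 0.2471  (Walmart)
Σw_i=1.0000  μᵀw=0.1680
σ²=wᵀΣw=λ₁·μ_p+λ₂ = 0.165432·0.168 + -0.014384 = 0.013409 ≈ 0.0134


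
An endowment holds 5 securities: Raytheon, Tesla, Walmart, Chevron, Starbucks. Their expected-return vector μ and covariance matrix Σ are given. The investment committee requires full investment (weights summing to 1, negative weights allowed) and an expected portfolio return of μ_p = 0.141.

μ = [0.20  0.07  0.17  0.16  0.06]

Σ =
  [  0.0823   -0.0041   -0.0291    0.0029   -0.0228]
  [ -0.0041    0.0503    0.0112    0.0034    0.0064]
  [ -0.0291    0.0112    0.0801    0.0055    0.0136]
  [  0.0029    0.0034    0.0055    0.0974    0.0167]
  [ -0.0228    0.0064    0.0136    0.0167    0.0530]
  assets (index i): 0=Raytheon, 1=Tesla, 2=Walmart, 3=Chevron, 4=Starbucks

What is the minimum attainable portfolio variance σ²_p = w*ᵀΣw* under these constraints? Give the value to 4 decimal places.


x=Σ⁻¹μ = [3.9836  0.7446  3.1175  1.0431  1.6272]
y=Σ⁻¹𝟙 = [24.2438  15.3817  15.0731  4.3504  22.2013]
a=μᵀx=1.643349  b=𝟙ᵀx=10.516055  c=𝟙ᵀy=81.250372  D=ac−b²=22.935273
λ₁=(c·0.141−b)/D = (81.250372·0.141−10.516055)/22.935273 = 0.040996
λ₂=(a−b·0.141)/D = (1.643349−10.516055·0.141)/22.935273 = 0.007002
w* = 0.040996·x + 0.007002·y:
  w_0 = 0.040996·3.9836 + 0.007002·24.2438 = 0.3331  (Raytheon)
  w_1 = 0.040996·0.7446 + 0.007002·15.3817 = 0.1382  (Tesla)
  w_2 = 0.040996·3.1175 + 0.007002·15.0731 = 0.2333  (Walmart)
  w_3 = 0.040996·1.0431 + 0.007002·4.3504 = 0.0732  (Chevron)
  w_4 = 0.040996·1.6272 + 0.007002·22.2013 = 0.2222  (Starbucks)
Σw_i=1.0000  μᵀw=0.1410
σ²=wᵀΣw=λ₁·μ_p+λ₂ = 0.040996·0.141 + 0.007002 = 0.012782 ≈ 0.0128

0.0128


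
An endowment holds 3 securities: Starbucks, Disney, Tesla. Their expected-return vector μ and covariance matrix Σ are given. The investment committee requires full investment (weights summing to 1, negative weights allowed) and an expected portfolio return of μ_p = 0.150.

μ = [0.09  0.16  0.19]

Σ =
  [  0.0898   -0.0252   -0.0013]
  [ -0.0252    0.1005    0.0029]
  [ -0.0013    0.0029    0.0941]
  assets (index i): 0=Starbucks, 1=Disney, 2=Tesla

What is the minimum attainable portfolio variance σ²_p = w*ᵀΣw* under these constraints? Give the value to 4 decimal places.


0.0272

g=Σ⁻¹μ = [1.5723  1.9291  1.9814]
h=Σ⁻¹𝟙 = [15.0539  13.4242  10.4213]
a=μᵀg=0.826626  b=𝟙ᵀg=5.482765  c=𝟙ᵀh=38.899372  D=ac−b²=2.094515
λ₁=(c·0.150−b)/D = (38.899372·0.150−5.482765)/2.094515 = 0.168125
λ₂=(a−b·0.150)/D = (0.826626−5.482765·0.150)/2.094515 = 0.002011
w* = 0.168125·g + 0.002011·h:
  w_0 = 0.168125·1.5723 + 0.002011·15.0539 = 0.2946  (Starbucks)
  w_1 = 0.168125·1.9291 + 0.002011·13.4242 = 0.3513  (Disney)
  w_2 = 0.168125·1.9814 + 0.002011·10.4213 = 0.3541  (Tesla)
Σw_i=1.0000  μᵀw=0.1500
σ²=wᵀΣw=λ₁·μ_p+λ₂ = 0.168125·0.150 + 0.002011 = 0.027229 ≈ 0.0272


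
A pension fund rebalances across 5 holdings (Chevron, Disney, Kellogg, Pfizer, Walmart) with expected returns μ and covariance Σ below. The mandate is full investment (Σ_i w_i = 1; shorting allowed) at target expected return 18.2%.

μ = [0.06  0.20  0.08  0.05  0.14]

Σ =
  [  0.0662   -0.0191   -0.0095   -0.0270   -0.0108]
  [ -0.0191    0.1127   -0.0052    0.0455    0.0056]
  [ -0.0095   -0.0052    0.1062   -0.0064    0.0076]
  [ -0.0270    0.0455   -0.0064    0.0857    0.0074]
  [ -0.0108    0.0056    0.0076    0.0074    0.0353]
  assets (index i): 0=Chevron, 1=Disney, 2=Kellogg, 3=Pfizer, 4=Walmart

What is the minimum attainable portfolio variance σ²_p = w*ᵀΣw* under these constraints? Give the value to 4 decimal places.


0.0349

g=Σ⁻¹μ = [2.2438  2.0159  0.7477  -0.0859  4.1897]
h=Σ⁻¹𝟙 = [30.0835  6.5637  11.1817  15.8404  30.7633]
a=μᵀg=1.179881  b=𝟙ᵀg=9.111170  c=𝟙ᵀh=94.432630  D=ac−b²=28.405875
λ₁=(c·0.182−b)/D = (94.432630·0.182−9.111170)/28.405875 = 0.284292
λ₂=(a−b·0.182)/D = (1.179881−9.111170·0.182)/28.405875 = -0.016840
w* = 0.284292·g + -0.016840·h:
  w_0 = 0.284292·2.2438 + -0.016840·30.0835 = 0.1313  (Chevron)
  w_1 = 0.284292·2.0159 + -0.016840·6.5637 = 0.4626  (Disney)
  w_2 = 0.284292·0.7477 + -0.016840·11.1817 = 0.0243  (Kellogg)
  w_3 = 0.284292·-0.0859 + -0.016840·15.8404 = -0.2912  (Pfizer)
  w_4 = 0.284292·4.1897 + -0.016840·30.7633 = 0.6730  (Walmart)
Σw_i=1.0000  μᵀw=0.1820
σ²=wᵀΣw=λ₁·μ_p+λ₂ = 0.284292·0.182 + -0.016840 = 0.034901 ≈ 0.0349


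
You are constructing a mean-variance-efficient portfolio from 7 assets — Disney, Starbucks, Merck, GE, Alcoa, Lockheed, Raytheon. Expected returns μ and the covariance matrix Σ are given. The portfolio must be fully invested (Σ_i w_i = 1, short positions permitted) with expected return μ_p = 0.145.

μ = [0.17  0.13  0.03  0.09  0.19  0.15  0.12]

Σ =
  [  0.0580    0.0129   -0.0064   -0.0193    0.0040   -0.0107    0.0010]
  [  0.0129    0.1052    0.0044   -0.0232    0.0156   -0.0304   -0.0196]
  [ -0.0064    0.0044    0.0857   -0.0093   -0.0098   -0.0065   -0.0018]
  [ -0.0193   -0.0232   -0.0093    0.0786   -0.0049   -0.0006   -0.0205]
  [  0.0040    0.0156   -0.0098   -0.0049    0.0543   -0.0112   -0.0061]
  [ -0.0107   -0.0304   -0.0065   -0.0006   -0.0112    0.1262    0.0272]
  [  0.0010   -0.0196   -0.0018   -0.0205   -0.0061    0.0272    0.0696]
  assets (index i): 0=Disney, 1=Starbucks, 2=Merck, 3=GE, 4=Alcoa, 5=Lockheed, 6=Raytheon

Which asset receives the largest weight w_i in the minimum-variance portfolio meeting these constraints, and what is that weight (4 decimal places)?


u=Σ⁻¹μ = [3.9883  2.0737  1.6351  4.0047  3.9896  1.8125  3.1140]
v=Σ⁻¹𝟙 = [27.6262  18.3544  20.9319  36.1998  23.7555  12.0744  27.7066]
a=μᵀu=2.760659  b=𝟙ᵀu=20.617954  c=𝟙ᵀv=166.648780  D=ac−b²=34.960336
λ₁=(c·0.145−b)/D = (166.648780·0.145−20.617954)/34.960336 = 0.101433
λ₂=(a−b·0.145)/D = (2.760659−20.617954·0.145)/34.960336 = -0.006549
w* = 0.101433·u + -0.006549·v:
  w_0 = 0.101433·3.9883 + -0.006549·27.6262 = 0.2236  (Disney)
  w_1 = 0.101433·2.0737 + -0.006549·18.3544 = 0.0901  (Starbucks)
  w_2 = 0.101433·1.6351 + -0.006549·20.9319 = 0.0288  (Merck)
  w_3 = 0.101433·4.0047 + -0.006549·36.1998 = 0.1691  (GE)
  w_4 = 0.101433·3.9896 + -0.006549·23.7555 = 0.2491  (Alcoa)
  w_5 = 0.101433·1.8125 + -0.006549·12.0744 = 0.1048  (Lockheed)
  w_6 = 0.101433·3.1140 + -0.006549·27.7066 = 0.1344  (Raytheon)
Σw_i=1.0000  μᵀw=0.1450
σ²=wᵀΣw=λ₁·μ_p+λ₂ = 0.101433·0.145 + -0.006549 = 0.008159 ≈ 0.0082

Alcoa (0.2491)


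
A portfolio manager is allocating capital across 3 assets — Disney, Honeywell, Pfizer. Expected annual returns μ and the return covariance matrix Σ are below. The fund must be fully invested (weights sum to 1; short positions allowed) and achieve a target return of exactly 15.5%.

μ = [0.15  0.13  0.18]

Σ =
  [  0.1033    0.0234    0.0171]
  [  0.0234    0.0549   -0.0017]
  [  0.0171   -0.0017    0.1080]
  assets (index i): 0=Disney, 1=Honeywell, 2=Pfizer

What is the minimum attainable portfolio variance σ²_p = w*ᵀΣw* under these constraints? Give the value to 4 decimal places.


u=Σ⁻¹μ = [0.7103  2.1143  1.5875]
v=Σ⁻¹𝟙 = [4.4647  16.5849  8.8134]
a=μᵀu=0.667160  b=𝟙ᵀu=4.412151  c=𝟙ᵀv=29.862973  D=ac−b²=0.456316
λ₁=(c·0.155−b)/D = (29.862973·0.155−4.412151)/0.456316 = 0.474693
λ₂=(a−b·0.155)/D = (0.667160−4.412151·0.155)/0.456316 = -0.036648
w* = 0.474693·u + -0.036648·v:
  w_0 = 0.474693·0.7103 + -0.036648·4.4647 = 0.1736  (Disney)
  w_1 = 0.474693·2.1143 + -0.036648·16.5849 = 0.3959  (Honeywell)
  w_2 = 0.474693·1.5875 + -0.036648·8.8134 = 0.4306  (Pfizer)
Σw_i=1.0000  μᵀw=0.1550
σ²=wᵀΣw=λ₁·μ_p+λ₂ = 0.474693·0.155 + -0.036648 = 0.036929 ≈ 0.0369

0.0369


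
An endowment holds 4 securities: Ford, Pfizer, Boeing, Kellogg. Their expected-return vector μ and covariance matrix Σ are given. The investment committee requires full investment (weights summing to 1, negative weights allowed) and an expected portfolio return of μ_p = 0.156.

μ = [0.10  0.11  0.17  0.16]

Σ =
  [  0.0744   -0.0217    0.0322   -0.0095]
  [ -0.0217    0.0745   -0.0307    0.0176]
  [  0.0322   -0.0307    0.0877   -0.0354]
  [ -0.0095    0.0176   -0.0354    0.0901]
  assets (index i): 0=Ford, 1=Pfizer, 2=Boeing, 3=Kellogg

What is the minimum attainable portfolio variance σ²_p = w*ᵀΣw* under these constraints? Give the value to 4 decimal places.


g=Σ⁻¹μ = [0.8729  2.5730  3.6483  2.7986]
h=Σ⁻¹𝟙 = [12.8512  21.9374  20.9894  16.4152]
a=μᵀg=1.438315  b=𝟙ᵀg=9.892866  c=𝟙ᵀh=72.193212  D=ac−b²=5.967762
λ₁=(c·0.156−b)/D = (72.193212·0.156−9.892866)/5.967762 = 0.229445
λ₂=(a−b·0.156)/D = (1.438315−9.892866·0.156)/5.967762 = -0.017590
w* = 0.229445·g + -0.017590·h:
  w_0 = 0.229445·0.8729 + -0.017590·12.8512 = -0.0258  (Ford)
  w_1 = 0.229445·2.5730 + -0.017590·21.9374 = 0.2045  (Pfizer)
  w_2 = 0.229445·3.6483 + -0.017590·20.9894 = 0.4679  (Boeing)
  w_3 = 0.229445·2.7986 + -0.017590·16.4152 = 0.3534  (Kellogg)
Σw_i=1.0000  μᵀw=0.1560
σ²=wᵀΣw=λ₁·μ_p+λ₂ = 0.229445·0.156 + -0.017590 = 0.018204 ≈ 0.0182

0.0182


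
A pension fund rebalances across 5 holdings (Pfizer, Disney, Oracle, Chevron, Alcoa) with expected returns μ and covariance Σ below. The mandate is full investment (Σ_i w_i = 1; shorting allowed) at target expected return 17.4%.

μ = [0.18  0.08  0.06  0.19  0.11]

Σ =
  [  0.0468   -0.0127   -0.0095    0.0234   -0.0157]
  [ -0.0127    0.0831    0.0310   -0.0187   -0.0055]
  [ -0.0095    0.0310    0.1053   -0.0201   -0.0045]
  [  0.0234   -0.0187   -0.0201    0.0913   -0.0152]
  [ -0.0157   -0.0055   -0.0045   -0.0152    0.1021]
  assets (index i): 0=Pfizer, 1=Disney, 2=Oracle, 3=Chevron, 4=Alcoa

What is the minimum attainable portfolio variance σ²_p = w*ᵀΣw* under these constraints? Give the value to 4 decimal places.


g=Σ⁻¹μ = [4.2981  1.8706  0.8644  1.9128  2.1619]
h=Σ⁻¹𝟙 = [27.4580  16.3243  10.2661  12.3813  17.1916]
a=μᵀg=1.576421  b=𝟙ᵀg=11.107874  c=𝟙ᵀh=83.621348  D=ac−b²=8.437586
λ₁=(c·0.174−b)/D = (83.621348·0.174−11.107874)/8.437586 = 0.407965
λ₂=(a−b·0.174)/D = (1.576421−11.107874·0.174)/8.437586 = -0.042234
w* = 0.407965·g + -0.042234·h:
  w_0 = 0.407965·4.2981 + -0.042234·27.4580 = 0.5938  (Pfizer)
  w_1 = 0.407965·1.8706 + -0.042234·16.3243 = 0.0737  (Disney)
  w_2 = 0.407965·0.8644 + -0.042234·10.2661 = -0.0809  (Oracle)
  w_3 = 0.407965·1.9128 + -0.042234·12.3813 = 0.2575  (Chevron)
  w_4 = 0.407965·2.1619 + -0.042234·17.1916 = 0.1559  (Alcoa)
Σw_i=1.0000  μᵀw=0.1740
σ²=wᵀΣw=λ₁·μ_p+λ₂ = 0.407965·0.174 + -0.042234 = 0.028752 ≈ 0.0288

0.0288


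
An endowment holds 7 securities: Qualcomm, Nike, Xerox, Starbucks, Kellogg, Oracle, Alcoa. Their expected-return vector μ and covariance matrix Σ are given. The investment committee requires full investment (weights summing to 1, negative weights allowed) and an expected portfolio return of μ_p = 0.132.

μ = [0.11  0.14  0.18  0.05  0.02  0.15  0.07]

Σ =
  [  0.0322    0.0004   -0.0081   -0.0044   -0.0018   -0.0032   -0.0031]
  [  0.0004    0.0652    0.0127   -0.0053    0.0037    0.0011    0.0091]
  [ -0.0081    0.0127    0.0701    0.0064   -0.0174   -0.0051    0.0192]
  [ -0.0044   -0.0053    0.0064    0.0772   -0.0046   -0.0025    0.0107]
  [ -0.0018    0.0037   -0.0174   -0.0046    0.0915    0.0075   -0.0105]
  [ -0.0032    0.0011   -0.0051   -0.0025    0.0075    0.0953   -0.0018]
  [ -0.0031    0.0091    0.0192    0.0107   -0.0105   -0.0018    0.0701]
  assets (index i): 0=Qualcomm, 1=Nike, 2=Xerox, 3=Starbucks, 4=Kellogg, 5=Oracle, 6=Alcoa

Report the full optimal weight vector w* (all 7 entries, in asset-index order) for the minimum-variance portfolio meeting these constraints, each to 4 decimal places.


p=Σ⁻¹μ = [4.5094  1.5012  2.9982  0.8330  0.7324  1.8367  0.2116]
q=Σ⁻¹𝟙 = [40.3997  10.2878  17.6732  14.3845  15.5910  12.0221  10.3242]
a=μᵀp=1.592501  b=𝟙ᵀp=12.622493  c=𝟙ᵀq=120.682467  D=ac−b²=32.859670
λ₁=(c·0.132−b)/D = (120.682467·0.132−12.622493)/32.859670 = 0.100658
λ₂=(a−b·0.132)/D = (1.592501−12.622493·0.132)/32.859670 = -0.002242
w* = 0.100658·p + -0.002242·q:
  w_0 = 0.100658·4.5094 + -0.002242·40.3997 = 0.3633  (Qualcomm)
  w_1 = 0.100658·1.5012 + -0.002242·10.2878 = 0.1280  (Nike)
  w_2 = 0.100658·2.9982 + -0.002242·17.6732 = 0.2622  (Xerox)
  w_3 = 0.100658·0.8330 + -0.002242·14.3845 = 0.0516  (Starbucks)
  w_4 = 0.100658·0.7324 + -0.002242·15.5910 = 0.0388  (Kellogg)
  w_5 = 0.100658·1.8367 + -0.002242·12.0221 = 0.1579  (Oracle)
  w_6 = 0.100658·0.2116 + -0.002242·10.3242 = -0.0018  (Alcoa)
Σw_i=1.0000  μᵀw=0.1320
σ²=wᵀΣw=λ₁·μ_p+λ₂ = 0.100658·0.132 + -0.002242 = 0.011045 ≈ 0.0110

0.3633  0.1280  0.2622  0.0516  0.0388  0.1579  -0.0018


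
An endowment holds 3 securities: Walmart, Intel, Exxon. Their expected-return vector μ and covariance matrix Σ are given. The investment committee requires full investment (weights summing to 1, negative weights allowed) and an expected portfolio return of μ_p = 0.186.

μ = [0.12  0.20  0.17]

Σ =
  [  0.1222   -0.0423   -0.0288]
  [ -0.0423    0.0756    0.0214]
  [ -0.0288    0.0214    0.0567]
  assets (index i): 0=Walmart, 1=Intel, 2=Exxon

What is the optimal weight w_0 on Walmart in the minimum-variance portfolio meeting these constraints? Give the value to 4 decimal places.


p=Σ⁻¹μ = [2.9005  3.3618  3.2027]
q=Σ⁻¹𝟙 = [19.3426  18.2236  20.5834]
a=μᵀp=1.564882  b=𝟙ᵀp=9.465014  c=𝟙ᵀq=58.149612  D=ac−b²=1.410777
λ₁=(c·0.186−b)/D = (58.149612·0.186−9.465014)/1.410777 = 0.957496
λ₂=(a−b·0.186)/D = (1.564882−9.465014·0.186)/1.410777 = -0.138655
w* = 0.957496·p + -0.138655·q:
  w_0 = 0.957496·2.9005 + -0.138655·19.3426 = 0.0953  (Walmart)
  w_1 = 0.957496·3.3618 + -0.138655·18.2236 = 0.6922  (Intel)
  w_2 = 0.957496·3.2027 + -0.138655·20.5834 = 0.2126  (Exxon)
Σw_i=1.0000  μᵀw=0.1860
σ²=wᵀΣw=λ₁·μ_p+λ₂ = 0.957496·0.186 + -0.138655 = 0.039440 ≈ 0.0394

0.0953


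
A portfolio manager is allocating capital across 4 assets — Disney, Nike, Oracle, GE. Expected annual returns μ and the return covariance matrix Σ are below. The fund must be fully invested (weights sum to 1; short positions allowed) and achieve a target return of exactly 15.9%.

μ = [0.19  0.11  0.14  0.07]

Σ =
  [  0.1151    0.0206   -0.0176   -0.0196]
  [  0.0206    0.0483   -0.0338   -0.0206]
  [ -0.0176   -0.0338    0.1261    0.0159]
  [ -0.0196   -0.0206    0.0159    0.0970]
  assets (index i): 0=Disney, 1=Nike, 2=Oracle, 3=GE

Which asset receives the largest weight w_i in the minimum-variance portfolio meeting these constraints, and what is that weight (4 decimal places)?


Disney (0.4685)

g=Σ⁻¹μ = [1.5607  3.7443  2.1450  1.4806]
h=Σ⁻¹𝟙 = [7.6024  36.2426  16.5845  16.8238]
a=μᵀg=1.112354  b=𝟙ᵀg=8.930635  c=𝟙ᵀh=77.253288  D=ac−b²=6.176747
λ₁=(c·0.159−b)/D = (77.253288·0.159−8.930635)/6.176747 = 0.542784
λ₂=(a−b·0.159)/D = (1.112354−8.930635·0.159)/6.176747 = -0.049802
w* = 0.542784·g + -0.049802·h:
  w_0 = 0.542784·1.5607 + -0.049802·7.6024 = 0.4685  (Disney)
  w_1 = 0.542784·3.7443 + -0.049802·36.2426 = 0.2274  (Nike)
  w_2 = 0.542784·2.1450 + -0.049802·16.5845 = 0.3383  (Oracle)
  w_3 = 0.542784·1.4806 + -0.049802·16.8238 = -0.0342  (GE)
Σw_i=1.0000  μᵀw=0.1590
σ²=wᵀΣw=λ₁·μ_p+λ₂ = 0.542784·0.159 + -0.049802 = 0.036500 ≈ 0.0365


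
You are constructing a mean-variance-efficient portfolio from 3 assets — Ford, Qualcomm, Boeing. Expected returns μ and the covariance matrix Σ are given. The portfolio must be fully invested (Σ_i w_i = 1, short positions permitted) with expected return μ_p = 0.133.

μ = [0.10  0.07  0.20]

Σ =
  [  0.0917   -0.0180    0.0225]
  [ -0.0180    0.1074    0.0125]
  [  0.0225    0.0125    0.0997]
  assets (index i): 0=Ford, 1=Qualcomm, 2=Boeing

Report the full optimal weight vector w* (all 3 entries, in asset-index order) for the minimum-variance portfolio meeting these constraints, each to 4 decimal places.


p=Σ⁻¹μ = [0.7719  0.5763  1.7596]
q=Σ⁻¹𝟙 = [11.4678  10.5203  6.1231]
a=μᵀp=0.469447  b=𝟙ᵀp=3.107816  c=𝟙ᵀq=28.111182  D=ac−b²=3.538176
λ₁=(c·0.133−b)/D = (28.111182·0.133−3.107816)/3.538176 = 0.178332
λ₂=(a−b·0.133)/D = (0.469447−3.107816·0.133)/3.538176 = 0.015858
w* = 0.178332·p + 0.015858·q:
  w_0 = 0.178332·0.7719 + 0.015858·11.4678 = 0.3195  (Ford)
  w_1 = 0.178332·0.5763 + 0.015858·10.5203 = 0.2696  (Qualcomm)
  w_2 = 0.178332·1.7596 + 0.015858·6.1231 = 0.4109  (Boeing)
Σw_i=1.0000  μᵀw=0.1330
σ²=wᵀΣw=λ₁·μ_p+λ₂ = 0.178332·0.133 + 0.015858 = 0.039576 ≈ 0.0396

0.3195  0.2696  0.4109


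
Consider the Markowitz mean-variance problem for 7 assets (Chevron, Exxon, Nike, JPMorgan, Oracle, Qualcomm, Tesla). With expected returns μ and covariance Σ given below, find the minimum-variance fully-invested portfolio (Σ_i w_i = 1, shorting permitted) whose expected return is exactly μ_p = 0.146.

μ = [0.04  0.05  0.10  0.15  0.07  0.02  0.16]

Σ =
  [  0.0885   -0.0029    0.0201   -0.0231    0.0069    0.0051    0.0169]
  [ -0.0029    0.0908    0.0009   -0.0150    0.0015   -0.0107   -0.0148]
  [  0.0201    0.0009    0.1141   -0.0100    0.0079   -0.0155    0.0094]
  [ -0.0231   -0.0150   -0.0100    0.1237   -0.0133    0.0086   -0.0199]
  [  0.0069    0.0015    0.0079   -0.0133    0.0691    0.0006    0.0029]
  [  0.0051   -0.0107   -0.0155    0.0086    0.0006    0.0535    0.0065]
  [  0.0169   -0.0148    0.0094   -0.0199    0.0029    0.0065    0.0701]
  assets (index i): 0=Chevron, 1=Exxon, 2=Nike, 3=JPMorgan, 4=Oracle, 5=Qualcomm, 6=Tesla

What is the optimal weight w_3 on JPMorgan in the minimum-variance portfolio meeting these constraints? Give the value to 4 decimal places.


u=Σ⁻¹μ = [0.2154  1.3689  0.7029  2.0658  1.1541  0.1270  2.9522]
v=Σ⁻¹𝟙 = [8.5072  18.5878  8.7255  15.5583  14.3342  19.3998  16.9936]
a=μᵀu=1.012907  b=𝟙ᵀu=8.586345  c=𝟙ᵀv=102.106378  D=ac−b²=29.698966
λ₁=(c·0.146−b)/D = (102.106378·0.146−8.586345)/29.698966 = 0.212842
λ₂=(a−b·0.146)/D = (1.012907−8.586345·0.146)/29.698966 = -0.008105
w* = 0.212842·u + -0.008105·v:
  w_0 = 0.212842·0.2154 + -0.008105·8.5072 = -0.0231  (Chevron)
  w_1 = 0.212842·1.3689 + -0.008105·18.5878 = 0.1407  (Exxon)
  w_2 = 0.212842·0.7029 + -0.008105·8.7255 = 0.0789  (Nike)
  w_3 = 0.212842·2.0658 + -0.008105·15.5583 = 0.3136  (JPMorgan)
  w_4 = 0.212842·1.1541 + -0.008105·14.3342 = 0.1295  (Oracle)
  w_5 = 0.212842·0.1270 + -0.008105·19.3998 = -0.1302  (Qualcomm)
  w_6 = 0.212842·2.9522 + -0.008105·16.9936 = 0.4906  (Tesla)
Σw_i=1.0000  μᵀw=0.1460
σ²=wᵀΣw=λ₁·μ_p+λ₂ = 0.212842·0.146 + -0.008105 = 0.022970 ≈ 0.0230

0.3136


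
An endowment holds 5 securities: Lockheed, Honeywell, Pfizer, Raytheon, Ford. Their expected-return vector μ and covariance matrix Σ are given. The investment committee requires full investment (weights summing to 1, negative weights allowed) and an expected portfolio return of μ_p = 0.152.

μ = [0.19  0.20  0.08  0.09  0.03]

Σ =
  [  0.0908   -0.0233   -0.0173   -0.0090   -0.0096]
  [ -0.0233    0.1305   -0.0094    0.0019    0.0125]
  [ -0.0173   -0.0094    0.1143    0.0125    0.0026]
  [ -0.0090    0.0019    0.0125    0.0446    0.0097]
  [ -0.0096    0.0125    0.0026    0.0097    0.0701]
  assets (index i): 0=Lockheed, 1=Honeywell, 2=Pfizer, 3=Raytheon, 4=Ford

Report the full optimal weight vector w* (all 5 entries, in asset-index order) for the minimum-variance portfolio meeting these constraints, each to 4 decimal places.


0.3613  0.2504  0.1262  0.2552  0.0069

u=Σ⁻¹μ = [3.0769  2.1166  1.0946  2.2147  0.1249]
v=Σ⁻¹𝟙 = [18.8272  10.3120  9.9441  20.4259  11.8096]
a=μᵀu=1.298573  b=𝟙ᵀu=8.627726  c=𝟙ᵀv=71.318912  D=ac−b²=18.175198
λ₁=(c·0.152−b)/D = (71.318912·0.152−8.627726)/18.175198 = 0.121746
λ₂=(a−b·0.152)/D = (1.298573−8.627726·0.152)/18.175198 = -0.000707
w* = 0.121746·u + -0.000707·v:
  w_0 = 0.121746·3.0769 + -0.000707·18.8272 = 0.3613  (Lockheed)
  w_1 = 0.121746·2.1166 + -0.000707·10.3120 = 0.2504  (Honeywell)
  w_2 = 0.121746·1.0946 + -0.000707·9.9441 = 0.1262  (Pfizer)
  w_3 = 0.121746·2.2147 + -0.000707·20.4259 = 0.2552  (Raytheon)
  w_4 = 0.121746·0.1249 + -0.000707·11.8096 = 0.0069  (Ford)
Σw_i=1.0000  μᵀw=0.1520
σ²=wᵀΣw=λ₁·μ_p+λ₂ = 0.121746·0.152 + -0.000707 = 0.017799 ≈ 0.0178


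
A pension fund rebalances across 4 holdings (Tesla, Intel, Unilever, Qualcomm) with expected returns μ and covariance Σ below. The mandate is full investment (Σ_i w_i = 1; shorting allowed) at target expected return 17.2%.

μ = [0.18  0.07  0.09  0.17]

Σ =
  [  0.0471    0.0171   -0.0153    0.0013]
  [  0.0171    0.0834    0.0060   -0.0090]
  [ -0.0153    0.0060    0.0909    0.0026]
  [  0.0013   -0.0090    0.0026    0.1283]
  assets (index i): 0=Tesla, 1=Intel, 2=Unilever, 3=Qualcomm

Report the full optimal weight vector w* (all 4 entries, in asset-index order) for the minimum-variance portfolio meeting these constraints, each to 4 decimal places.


u=Σ⁻¹μ = [4.3507  -0.0400  1.6895  1.2439]
v=Σ⁻¹𝟙 = [23.0566  7.0804  14.1923  7.7697]
a=μᵀu=1.143829  b=𝟙ᵀu=7.243977  c=𝟙ᵀv=52.099036  D=ac−b²=7.117181
λ₁=(c·0.172−b)/D = (52.099036·0.172−7.243977)/7.117181 = 0.241255
λ₂=(a−b·0.172)/D = (1.143829−7.243977·0.172)/7.117181 = -0.014351
w* = 0.241255·u + -0.014351·v:
  w_0 = 0.241255·4.3507 + -0.014351·23.0566 = 0.7187  (Tesla)
  w_1 = 0.241255·-0.0400 + -0.014351·7.0804 = -0.1113  (Intel)
  w_2 = 0.241255·1.6895 + -0.014351·14.1923 = 0.2039  (Unilever)
  w_3 = 0.241255·1.2439 + -0.014351·7.7697 = 0.1886  (Qualcomm)
Σw_i=1.0000  μᵀw=0.1720
σ²=wᵀΣw=λ₁·μ_p+λ₂ = 0.241255·0.172 + -0.014351 = 0.027145 ≈ 0.0271

0.7187  -0.1113  0.2039  0.1886


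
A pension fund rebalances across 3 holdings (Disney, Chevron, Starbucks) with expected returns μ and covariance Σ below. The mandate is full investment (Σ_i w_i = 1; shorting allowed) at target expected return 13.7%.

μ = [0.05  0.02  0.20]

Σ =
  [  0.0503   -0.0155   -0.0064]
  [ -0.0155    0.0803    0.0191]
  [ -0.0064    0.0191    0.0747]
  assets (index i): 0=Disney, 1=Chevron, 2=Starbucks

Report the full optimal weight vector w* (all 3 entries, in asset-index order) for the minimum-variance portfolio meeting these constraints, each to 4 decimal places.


p=Σ⁻¹μ = [1.3010  -0.1737  2.8333]
q=Σ⁻¹𝟙 = [25.8987  14.6302  11.8650]
a=μᵀp=0.628227  b=𝟙ᵀp=3.960536  c=𝟙ᵀq=52.393927  D=ac−b²=17.229450
λ₁=(c·0.137−b)/D = (52.393927·0.137−3.960536)/17.229450 = 0.186740
λ₂=(a−b·0.137)/D = (0.628227−3.960536·0.137)/17.229450 = 0.004970
w* = 0.186740·p + 0.004970·q:
  w_0 = 0.186740·1.3010 + 0.004970·25.8987 = 0.3717  (Disney)
  w_1 = 0.186740·-0.1737 + 0.004970·14.6302 = 0.0403  (Chevron)
  w_2 = 0.186740·2.8333 + 0.004970·11.8650 = 0.5881  (Starbucks)
Σw_i=1.0000  μᵀw=0.1370
σ²=wᵀΣw=λ₁·μ_p+λ₂ = 0.186740·0.137 + 0.004970 = 0.030554 ≈ 0.0306

0.3717  0.0403  0.5881


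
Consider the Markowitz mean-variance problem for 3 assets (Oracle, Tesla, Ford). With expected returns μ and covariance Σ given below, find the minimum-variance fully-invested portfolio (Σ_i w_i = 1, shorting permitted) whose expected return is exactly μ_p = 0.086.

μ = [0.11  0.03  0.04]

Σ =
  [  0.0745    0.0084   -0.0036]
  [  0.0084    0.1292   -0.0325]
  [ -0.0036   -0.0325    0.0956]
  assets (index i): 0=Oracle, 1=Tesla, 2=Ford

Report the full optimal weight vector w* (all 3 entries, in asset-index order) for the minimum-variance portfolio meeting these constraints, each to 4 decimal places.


0.6715  0.1006  0.2278

u=Σ⁻¹μ = [1.4725  0.2796  0.5689]
v=Σ⁻¹𝟙 = [12.9351  10.5554  14.5357]
a=μᵀu=0.193116  b=𝟙ᵀu=2.320950  c=𝟙ᵀv=38.026210  D=ac−b²=1.956653
λ₁=(c·0.086−b)/D = (38.026210·0.086−2.320950)/1.956653 = 0.485167
λ₂=(a−b·0.086)/D = (0.193116−2.320950·0.086)/1.956653 = -0.003315
w* = 0.485167·u + -0.003315·v:
  w_0 = 0.485167·1.4725 + -0.003315·12.9351 = 0.6715  (Oracle)
  w_1 = 0.485167·0.2796 + -0.003315·10.5554 = 0.1006  (Tesla)
  w_2 = 0.485167·0.5689 + -0.003315·14.5357 = 0.2278  (Ford)
Σw_i=1.0000  μᵀw=0.0860
σ²=wᵀΣw=λ₁·μ_p+λ₂ = 0.485167·0.086 + -0.003315 = 0.038410 ≈ 0.0384


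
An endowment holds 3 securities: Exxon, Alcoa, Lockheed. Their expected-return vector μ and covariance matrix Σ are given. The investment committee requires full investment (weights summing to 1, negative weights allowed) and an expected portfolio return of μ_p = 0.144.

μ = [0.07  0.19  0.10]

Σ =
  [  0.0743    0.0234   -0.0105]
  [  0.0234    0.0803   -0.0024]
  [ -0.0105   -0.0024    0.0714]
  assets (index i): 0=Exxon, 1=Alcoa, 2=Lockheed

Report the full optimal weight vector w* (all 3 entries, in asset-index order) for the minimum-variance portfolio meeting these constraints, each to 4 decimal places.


0.1108  0.5258  0.3634

u=Σ⁻¹μ = [0.4408  2.2838  1.5422]
v=Σ⁻¹𝟙 = [12.8541  9.1918  16.2049]
a=μᵀu=0.618987  b=𝟙ᵀu=4.266728  c=𝟙ᵀv=38.250863  D=ac−b²=5.471816
λ₁=(c·0.144−b)/D = (38.250863·0.144−4.266728)/5.471816 = 0.226871
λ₂=(a−b·0.144)/D = (0.618987−4.266728·0.144)/5.471816 = 0.000837
w* = 0.226871·u + 0.000837·v:
  w_0 = 0.226871·0.4408 + 0.000837·12.8541 = 0.1108  (Exxon)
  w_1 = 0.226871·2.2838 + 0.000837·9.1918 = 0.5258  (Alcoa)
  w_2 = 0.226871·1.5422 + 0.000837·16.2049 = 0.3634  (Lockheed)
Σw_i=1.0000  μᵀw=0.1440
σ²=wᵀΣw=λ₁·μ_p+λ₂ = 0.226871·0.144 + 0.000837 = 0.033506 ≈ 0.0335


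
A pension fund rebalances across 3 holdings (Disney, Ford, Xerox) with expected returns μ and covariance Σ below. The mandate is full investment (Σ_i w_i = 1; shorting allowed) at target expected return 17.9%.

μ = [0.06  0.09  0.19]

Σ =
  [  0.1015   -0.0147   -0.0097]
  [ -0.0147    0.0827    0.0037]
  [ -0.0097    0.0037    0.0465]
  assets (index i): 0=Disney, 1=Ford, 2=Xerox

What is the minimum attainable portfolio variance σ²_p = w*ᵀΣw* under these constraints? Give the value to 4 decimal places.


0.0379

u=Σ⁻¹μ = [1.1562  1.1041  4.2393]
v=Σ⁻¹𝟙 = [14.0459  13.5435  23.3577]
a=μᵀu=0.974217  b=𝟙ᵀu=6.499642  c=𝟙ᵀv=50.947184  D=ac−b²=7.388283
λ₁=(c·0.179−b)/D = (50.947184·0.179−6.499642)/7.388283 = 0.354603
λ₂=(a−b·0.179)/D = (0.974217−6.499642·0.179)/7.388283 = -0.025611
w* = 0.354603·u + -0.025611·v:
  w_0 = 0.354603·1.1562 + -0.025611·14.0459 = 0.0503  (Disney)
  w_1 = 0.354603·1.1041 + -0.025611·13.5435 = 0.0447  (Ford)
  w_2 = 0.354603·4.2393 + -0.025611·23.3577 = 0.9051  (Xerox)
Σw_i=1.0000  μᵀw=0.1790
σ²=wᵀΣw=λ₁·μ_p+λ₂ = 0.354603·0.179 + -0.025611 = 0.037863 ≈ 0.0379


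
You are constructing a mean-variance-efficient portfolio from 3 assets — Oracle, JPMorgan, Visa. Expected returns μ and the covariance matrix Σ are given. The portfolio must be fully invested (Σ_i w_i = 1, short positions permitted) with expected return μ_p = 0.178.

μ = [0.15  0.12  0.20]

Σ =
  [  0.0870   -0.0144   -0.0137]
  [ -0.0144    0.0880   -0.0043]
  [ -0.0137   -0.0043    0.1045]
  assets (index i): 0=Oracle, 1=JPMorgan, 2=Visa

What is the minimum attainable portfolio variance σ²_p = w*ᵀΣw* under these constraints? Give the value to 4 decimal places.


p=Σ⁻¹μ = [2.3963  1.8684  2.3049]
q=Σ⁻¹𝟙 = [15.8309  14.5524  12.2436]
a=μᵀp=1.044643  b=𝟙ᵀp=6.569660  c=𝟙ᵀq=42.627005  D=ac−b²=1.369580
λ₁=(c·0.178−b)/D = (42.627005·0.178−6.569660)/1.369580 = 0.743255
λ₂=(a−b·0.178)/D = (1.044643−6.569660·0.178)/1.369580 = -0.091091
w* = 0.743255·p + -0.091091·q:
  w_0 = 0.743255·2.3963 + -0.091091·15.8309 = 0.3390  (Oracle)
  w_1 = 0.743255·1.8684 + -0.091091·14.5524 = 0.0631  (JPMorgan)
  w_2 = 0.743255·2.3049 + -0.091091·12.2436 = 0.5979  (Visa)
Σw_i=1.0000  μᵀw=0.1780
σ²=wᵀΣw=λ₁·μ_p+λ₂ = 0.743255·0.178 + -0.091091 = 0.041208 ≈ 0.0412

0.0412


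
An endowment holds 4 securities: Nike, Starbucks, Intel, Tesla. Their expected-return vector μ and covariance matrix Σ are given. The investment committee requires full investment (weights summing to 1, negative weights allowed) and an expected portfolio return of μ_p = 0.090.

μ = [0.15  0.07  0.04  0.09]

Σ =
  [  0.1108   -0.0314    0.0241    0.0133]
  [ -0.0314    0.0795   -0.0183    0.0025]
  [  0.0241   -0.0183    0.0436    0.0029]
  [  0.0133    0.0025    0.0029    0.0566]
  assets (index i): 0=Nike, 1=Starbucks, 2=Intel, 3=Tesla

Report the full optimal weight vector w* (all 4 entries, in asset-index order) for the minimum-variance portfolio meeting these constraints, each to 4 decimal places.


0.2662  0.3215  0.1909  0.2214

u=Σ⁻¹μ = [1.5268  1.6026  0.6713  1.1262]
v=Σ⁻¹𝟙 = [7.6165  21.3233  26.7734  13.5645]
a=μᵀu=0.469407  b=𝟙ᵀu=4.926838  c=𝟙ᵀv=69.277647  D=ac−b²=8.245657
λ₁=(c·0.090−b)/D = (69.277647·0.090−4.926838)/8.245657 = 0.158647
λ₂=(a−b·0.090)/D = (0.469407−4.926838·0.090)/8.245657 = 0.003152
w* = 0.158647·u + 0.003152·v:
  w_0 = 0.158647·1.5268 + 0.003152·7.6165 = 0.2662  (Nike)
  w_1 = 0.158647·1.6026 + 0.003152·21.3233 = 0.3215  (Starbucks)
  w_2 = 0.158647·0.6713 + 0.003152·26.7734 = 0.1909  (Intel)
  w_3 = 0.158647·1.1262 + 0.003152·13.5645 = 0.2214  (Tesla)
Σw_i=1.0000  μᵀw=0.0900
σ²=wᵀΣw=λ₁·μ_p+λ₂ = 0.158647·0.090 + 0.003152 = 0.017430 ≈ 0.0174


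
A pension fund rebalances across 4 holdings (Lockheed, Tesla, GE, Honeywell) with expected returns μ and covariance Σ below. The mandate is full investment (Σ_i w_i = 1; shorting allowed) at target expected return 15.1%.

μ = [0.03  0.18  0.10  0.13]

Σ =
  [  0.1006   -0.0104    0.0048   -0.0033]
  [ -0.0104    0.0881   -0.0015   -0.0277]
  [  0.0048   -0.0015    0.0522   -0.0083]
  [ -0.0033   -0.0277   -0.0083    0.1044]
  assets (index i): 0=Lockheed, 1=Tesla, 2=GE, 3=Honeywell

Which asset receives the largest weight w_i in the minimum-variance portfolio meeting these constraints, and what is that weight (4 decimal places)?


p=Σ⁻¹μ = [0.5543  2.8389  2.2959  2.1985]
q=Σ⁻¹𝟙 = [11.3508  18.2290  21.2550  16.4638]
a=μᵀp=1.043021  b=𝟙ᵀp=7.887534  c=𝟙ᵀq=67.298539  D=ac−b²=7.980575
λ₁=(c·0.151−b)/D = (67.298539·0.151−7.887534)/7.980575 = 0.285010
λ₂=(a−b·0.151)/D = (1.043021−7.887534·0.151)/7.980575 = -0.018545
w* = 0.285010·p + -0.018545·q:
  w_0 = 0.285010·0.5543 + -0.018545·11.3508 = -0.0525  (Lockheed)
  w_1 = 0.285010·2.8389 + -0.018545·18.2290 = 0.4711  (Tesla)
  w_2 = 0.285010·2.2959 + -0.018545·21.2550 = 0.2602  (GE)
  w_3 = 0.285010·2.1985 + -0.018545·16.4638 = 0.3213  (Honeywell)
Σw_i=1.0000  μᵀw=0.1510
σ²=wᵀΣw=λ₁·μ_p+λ₂ = 0.285010·0.151 + -0.018545 = 0.024492 ≈ 0.0245

Tesla (0.4711)


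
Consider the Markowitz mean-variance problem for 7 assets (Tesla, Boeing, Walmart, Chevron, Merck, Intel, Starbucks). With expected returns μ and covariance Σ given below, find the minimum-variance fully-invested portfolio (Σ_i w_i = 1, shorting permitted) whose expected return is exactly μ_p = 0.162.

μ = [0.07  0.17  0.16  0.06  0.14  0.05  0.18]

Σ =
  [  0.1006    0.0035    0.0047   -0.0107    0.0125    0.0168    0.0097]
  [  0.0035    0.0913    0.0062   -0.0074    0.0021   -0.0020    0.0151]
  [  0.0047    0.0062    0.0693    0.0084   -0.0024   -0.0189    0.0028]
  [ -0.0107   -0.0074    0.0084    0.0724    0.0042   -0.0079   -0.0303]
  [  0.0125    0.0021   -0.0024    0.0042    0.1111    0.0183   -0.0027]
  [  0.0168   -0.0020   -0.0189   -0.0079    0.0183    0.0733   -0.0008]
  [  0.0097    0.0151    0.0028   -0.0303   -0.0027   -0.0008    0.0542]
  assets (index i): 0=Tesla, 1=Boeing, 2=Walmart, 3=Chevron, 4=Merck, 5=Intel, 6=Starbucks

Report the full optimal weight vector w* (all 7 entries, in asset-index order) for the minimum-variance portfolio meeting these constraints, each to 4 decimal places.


g=Σ⁻¹μ = [0.0608  1.2055  2.0907  2.6487  1.0676  1.3073  4.4195]
h=Σ⁻¹𝟙 = [5.3555  7.2319  13.8759  28.4911  5.2293  18.2961  31.2183]
a=μᵀg=1.712967  b=𝟙ᵀg=12.800130  c=𝟙ᵀh=109.698162  D=ac−b²=24.066032
λ₁=(c·0.162−b)/D = (109.698162·0.162−12.800130)/24.066032 = 0.206556
λ₂=(a−b·0.162)/D = (1.712967−12.800130·0.162)/24.066032 = -0.014986
w* = 0.206556·g + -0.014986·h:
  w_0 = 0.206556·0.0608 + -0.014986·5.3555 = -0.0677  (Tesla)
  w_1 = 0.206556·1.2055 + -0.014986·7.2319 = 0.1406  (Boeing)
  w_2 = 0.206556·2.0907 + -0.014986·13.8759 = 0.2239  (Walmart)
  w_3 = 0.206556·2.6487 + -0.014986·28.4911 = 0.1201  (Chevron)
  w_4 = 0.206556·1.0676 + -0.014986·5.2293 = 0.1422  (Merck)
  w_5 = 0.206556·1.3073 + -0.014986·18.2961 = -0.0041  (Intel)
  w_6 = 0.206556·4.4195 + -0.014986·31.2183 = 0.4450  (Starbucks)
Σw_i=1.0000  μᵀw=0.1620
σ²=wᵀΣw=λ₁·μ_p+λ₂ = 0.206556·0.162 + -0.014986 = 0.018476 ≈ 0.0185

-0.0677  0.1406  0.2239  0.1201  0.1422  -0.0041  0.4450
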